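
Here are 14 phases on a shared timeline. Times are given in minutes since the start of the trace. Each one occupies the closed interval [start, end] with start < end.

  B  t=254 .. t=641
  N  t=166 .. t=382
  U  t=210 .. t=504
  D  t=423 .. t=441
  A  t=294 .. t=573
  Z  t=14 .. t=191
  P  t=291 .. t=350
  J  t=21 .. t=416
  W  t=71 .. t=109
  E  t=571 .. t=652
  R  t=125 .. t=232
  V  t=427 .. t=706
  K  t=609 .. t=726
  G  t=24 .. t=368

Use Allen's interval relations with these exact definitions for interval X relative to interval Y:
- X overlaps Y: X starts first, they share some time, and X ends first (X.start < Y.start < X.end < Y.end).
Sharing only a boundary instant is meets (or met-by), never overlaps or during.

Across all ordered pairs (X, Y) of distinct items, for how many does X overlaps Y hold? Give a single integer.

Checking all 182 ordered pairs for relation 'overlaps'; matching pairs in alphabetical order:
(A, E): A overlaps E ✓
(A, V): A overlaps V ✓
(B, E): B overlaps E ✓
(B, K): B overlaps K ✓
(B, V): B overlaps V ✓
(D, V): D overlaps V ✓
(E, K): E overlaps K ✓
(G, A): G overlaps A ✓
(G, B): G overlaps B ✓
(G, N): G overlaps N ✓
(G, U): G overlaps U ✓
(J, A): J overlaps A ✓
(J, B): J overlaps B ✓
(J, U): J overlaps U ✓
(N, A): N overlaps A ✓
(N, B): N overlaps B ✓
(N, U): N overlaps U ✓
(P, A): P overlaps A ✓
(R, N): R overlaps N ✓
(R, U): R overlaps U ✓
(U, A): U overlaps A ✓
(U, B): U overlaps B ✓
(U, V): U overlaps V ✓
(V, K): V overlaps K ✓
... plus 4 further pairs not listed.
Count: 28.

28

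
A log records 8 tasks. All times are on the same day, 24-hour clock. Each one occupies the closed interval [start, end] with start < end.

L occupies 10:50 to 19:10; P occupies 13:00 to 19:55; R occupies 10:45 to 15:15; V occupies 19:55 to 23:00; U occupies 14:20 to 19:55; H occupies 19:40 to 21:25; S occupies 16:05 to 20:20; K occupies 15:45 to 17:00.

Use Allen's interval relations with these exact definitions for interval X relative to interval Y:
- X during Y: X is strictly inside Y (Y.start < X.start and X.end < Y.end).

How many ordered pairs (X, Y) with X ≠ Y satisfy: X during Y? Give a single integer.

Checking all 56 ordered pairs for relation 'during'; matching pairs in alphabetical order:
(K, L): K during L ✓
(K, P): K during P ✓
(K, U): K during U ✓
Count: 3.

3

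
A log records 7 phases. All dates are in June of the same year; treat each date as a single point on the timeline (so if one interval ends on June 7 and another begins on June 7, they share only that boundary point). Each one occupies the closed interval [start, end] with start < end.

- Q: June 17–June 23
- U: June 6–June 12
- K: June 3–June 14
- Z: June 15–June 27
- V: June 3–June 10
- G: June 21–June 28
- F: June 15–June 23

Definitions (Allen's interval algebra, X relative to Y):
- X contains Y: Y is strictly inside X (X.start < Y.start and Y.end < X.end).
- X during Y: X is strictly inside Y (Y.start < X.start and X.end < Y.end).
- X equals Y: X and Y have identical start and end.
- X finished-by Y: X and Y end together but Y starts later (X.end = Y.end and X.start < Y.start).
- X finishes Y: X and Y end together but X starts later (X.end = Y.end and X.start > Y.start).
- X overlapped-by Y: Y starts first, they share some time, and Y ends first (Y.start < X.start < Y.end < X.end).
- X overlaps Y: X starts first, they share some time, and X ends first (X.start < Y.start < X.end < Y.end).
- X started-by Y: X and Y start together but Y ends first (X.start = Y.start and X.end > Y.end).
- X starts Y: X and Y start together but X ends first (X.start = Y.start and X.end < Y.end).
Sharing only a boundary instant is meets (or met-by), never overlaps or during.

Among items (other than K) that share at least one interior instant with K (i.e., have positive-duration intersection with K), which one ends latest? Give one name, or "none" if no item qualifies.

Target K = [June 3, June 14].
F [June 15, June 23] → after → excluded.
G [June 21, June 28] → after → excluded.
Q [June 17, June 23] → after → excluded.
U [June 6, June 12] → during → candidate.
V [June 3, June 10] → starts → candidate.
Z [June 15, June 27] → after → excluded.
Among candidates, latest end is June 12 → U.

U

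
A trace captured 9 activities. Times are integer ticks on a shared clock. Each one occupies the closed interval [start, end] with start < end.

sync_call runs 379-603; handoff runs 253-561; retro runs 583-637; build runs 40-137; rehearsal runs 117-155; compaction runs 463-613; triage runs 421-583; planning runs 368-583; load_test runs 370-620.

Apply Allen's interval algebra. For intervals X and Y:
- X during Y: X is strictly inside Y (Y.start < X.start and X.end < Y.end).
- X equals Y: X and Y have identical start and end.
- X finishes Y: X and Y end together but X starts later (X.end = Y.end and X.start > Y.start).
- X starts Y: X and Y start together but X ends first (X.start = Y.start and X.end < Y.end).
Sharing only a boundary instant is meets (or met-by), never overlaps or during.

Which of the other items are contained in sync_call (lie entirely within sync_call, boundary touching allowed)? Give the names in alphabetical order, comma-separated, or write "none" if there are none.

triage

Target sync_call = [379, 603].
build [40, 137] → before → no.
compaction [463, 613] → overlapped-by → no.
handoff [253, 561] → overlaps → no.
load_test [370, 620] → contains → no.
planning [368, 583] → overlaps → no.
rehearsal [117, 155] → before → no.
retro [583, 637] → overlapped-by → no.
triage [421, 583] → during → yes.
Result: triage.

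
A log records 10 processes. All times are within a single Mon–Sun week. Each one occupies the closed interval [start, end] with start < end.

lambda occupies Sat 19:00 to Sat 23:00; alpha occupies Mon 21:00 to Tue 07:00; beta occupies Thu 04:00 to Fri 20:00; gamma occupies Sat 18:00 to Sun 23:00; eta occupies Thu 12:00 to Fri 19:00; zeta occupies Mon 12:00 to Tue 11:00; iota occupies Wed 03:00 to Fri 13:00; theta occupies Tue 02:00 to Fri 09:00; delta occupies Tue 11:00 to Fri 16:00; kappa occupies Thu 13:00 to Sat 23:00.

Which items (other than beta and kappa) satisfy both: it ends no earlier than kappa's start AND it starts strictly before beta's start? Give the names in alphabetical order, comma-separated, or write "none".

delta, iota, theta

Conditions: its end is no earlier than kappa's start (X.end >= Thu 13:00) AND its start is strictly before beta's start (X.start < Thu 04:00).
alpha: end Tue 07:00 >= Thu 13:00? ✗; start Mon 21:00 < Thu 04:00? ✓ → no.
delta: end Fri 16:00 >= Thu 13:00? ✓; start Tue 11:00 < Thu 04:00? ✓ → yes.
eta: end Fri 19:00 >= Thu 13:00? ✓; start Thu 12:00 < Thu 04:00? ✗ → no.
gamma: end Sun 23:00 >= Thu 13:00? ✓; start Sat 18:00 < Thu 04:00? ✗ → no.
iota: end Fri 13:00 >= Thu 13:00? ✓; start Wed 03:00 < Thu 04:00? ✓ → yes.
lambda: end Sat 23:00 >= Thu 13:00? ✓; start Sat 19:00 < Thu 04:00? ✗ → no.
theta: end Fri 09:00 >= Thu 13:00? ✓; start Tue 02:00 < Thu 04:00? ✓ → yes.
zeta: end Tue 11:00 >= Thu 13:00? ✗; start Mon 12:00 < Thu 04:00? ✓ → no.
Result: delta, iota, theta.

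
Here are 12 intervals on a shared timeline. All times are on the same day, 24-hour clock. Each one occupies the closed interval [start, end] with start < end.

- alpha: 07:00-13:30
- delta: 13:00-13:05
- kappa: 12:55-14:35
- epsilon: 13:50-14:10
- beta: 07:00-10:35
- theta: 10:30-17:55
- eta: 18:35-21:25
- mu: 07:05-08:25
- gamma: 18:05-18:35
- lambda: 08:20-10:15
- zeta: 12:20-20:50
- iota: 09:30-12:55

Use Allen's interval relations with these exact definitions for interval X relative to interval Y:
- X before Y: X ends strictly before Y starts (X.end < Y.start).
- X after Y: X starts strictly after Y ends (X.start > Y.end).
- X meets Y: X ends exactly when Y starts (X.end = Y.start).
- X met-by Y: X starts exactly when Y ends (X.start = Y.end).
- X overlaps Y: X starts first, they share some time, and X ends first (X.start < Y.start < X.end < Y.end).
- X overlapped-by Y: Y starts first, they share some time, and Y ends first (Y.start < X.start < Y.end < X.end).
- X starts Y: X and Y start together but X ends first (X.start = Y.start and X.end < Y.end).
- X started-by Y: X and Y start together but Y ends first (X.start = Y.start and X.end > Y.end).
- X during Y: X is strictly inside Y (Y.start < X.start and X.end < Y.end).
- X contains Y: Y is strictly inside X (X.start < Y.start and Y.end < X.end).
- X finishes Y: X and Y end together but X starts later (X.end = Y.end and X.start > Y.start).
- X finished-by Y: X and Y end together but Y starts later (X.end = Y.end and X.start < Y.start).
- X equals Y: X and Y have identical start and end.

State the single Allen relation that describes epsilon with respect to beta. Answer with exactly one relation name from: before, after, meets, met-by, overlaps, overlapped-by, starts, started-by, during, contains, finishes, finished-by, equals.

epsilon = [13:50, 14:10]; beta = [07:00, 10:35].
Compare endpoints: epsilon.start > beta.start, epsilon.start > beta.end, epsilon.end > beta.start, epsilon.end > beta.end.
That pattern is 'after'.

after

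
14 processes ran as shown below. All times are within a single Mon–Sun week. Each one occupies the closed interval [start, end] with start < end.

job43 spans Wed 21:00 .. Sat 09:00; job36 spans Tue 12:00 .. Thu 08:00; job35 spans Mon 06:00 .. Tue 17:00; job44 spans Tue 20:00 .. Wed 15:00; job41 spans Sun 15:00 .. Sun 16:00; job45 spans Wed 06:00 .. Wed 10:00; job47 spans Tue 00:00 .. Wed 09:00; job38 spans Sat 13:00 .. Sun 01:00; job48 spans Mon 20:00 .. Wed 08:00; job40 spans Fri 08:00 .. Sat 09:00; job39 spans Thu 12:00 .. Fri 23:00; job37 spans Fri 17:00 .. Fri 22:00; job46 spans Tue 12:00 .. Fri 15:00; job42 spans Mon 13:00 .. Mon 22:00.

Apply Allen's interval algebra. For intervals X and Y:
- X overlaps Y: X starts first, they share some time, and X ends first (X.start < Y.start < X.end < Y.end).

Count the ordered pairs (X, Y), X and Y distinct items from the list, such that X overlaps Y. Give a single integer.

19

Checking all 182 ordered pairs for relation 'overlaps'; matching pairs in alphabetical order:
(job35, job36): job35 overlaps job36 ✓
(job35, job46): job35 overlaps job46 ✓
(job35, job47): job35 overlaps job47 ✓
(job35, job48): job35 overlaps job48 ✓
(job36, job43): job36 overlaps job43 ✓
(job39, job40): job39 overlaps job40 ✓
(job42, job48): job42 overlaps job48 ✓
(job46, job39): job46 overlaps job39 ✓
(job46, job40): job46 overlaps job40 ✓
(job46, job43): job46 overlaps job43 ✓
(job47, job36): job47 overlaps job36 ✓
(job47, job44): job47 overlaps job44 ✓
(job47, job45): job47 overlaps job45 ✓
(job47, job46): job47 overlaps job46 ✓
(job48, job36): job48 overlaps job36 ✓
(job48, job44): job48 overlaps job44 ✓
(job48, job45): job48 overlaps job45 ✓
(job48, job46): job48 overlaps job46 ✓
(job48, job47): job48 overlaps job47 ✓
Count: 19.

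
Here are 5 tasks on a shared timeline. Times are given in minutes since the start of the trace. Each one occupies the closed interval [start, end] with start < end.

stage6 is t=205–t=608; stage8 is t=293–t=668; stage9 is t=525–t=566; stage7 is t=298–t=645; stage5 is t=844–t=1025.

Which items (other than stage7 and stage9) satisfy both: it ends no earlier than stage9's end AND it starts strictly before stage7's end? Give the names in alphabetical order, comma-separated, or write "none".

stage6, stage8

Conditions: its end is no earlier than stage9's end (X.end >= t=566) AND its start is strictly before stage7's end (X.start < t=645).
stage5: end t=1025 >= t=566? ✓; start t=844 < t=645? ✗ → no.
stage6: end t=608 >= t=566? ✓; start t=205 < t=645? ✓ → yes.
stage8: end t=668 >= t=566? ✓; start t=293 < t=645? ✓ → yes.
Result: stage6, stage8.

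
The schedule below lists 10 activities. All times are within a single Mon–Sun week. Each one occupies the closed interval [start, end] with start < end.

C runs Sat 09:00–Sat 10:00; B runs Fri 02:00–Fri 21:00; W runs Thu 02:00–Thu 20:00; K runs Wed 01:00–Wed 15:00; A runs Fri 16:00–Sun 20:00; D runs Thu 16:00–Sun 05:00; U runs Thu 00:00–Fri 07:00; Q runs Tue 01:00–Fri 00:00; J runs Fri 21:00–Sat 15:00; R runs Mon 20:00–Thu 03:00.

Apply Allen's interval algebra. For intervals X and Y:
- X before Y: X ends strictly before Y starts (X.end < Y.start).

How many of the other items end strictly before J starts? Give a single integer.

Target J = [Fri 21:00, Sat 15:00].
A [Fri 16:00, Sun 20:00] → contains → no.
B [Fri 02:00, Fri 21:00] → meets → no.
C [Sat 09:00, Sat 10:00] → during → no.
D [Thu 16:00, Sun 05:00] → contains → no.
K [Wed 01:00, Wed 15:00] → before → counts.
Q [Tue 01:00, Fri 00:00] → before → counts.
R [Mon 20:00, Thu 03:00] → before → counts.
U [Thu 00:00, Fri 07:00] → before → counts.
W [Thu 02:00, Thu 20:00] → before → counts.
Total: 5.

5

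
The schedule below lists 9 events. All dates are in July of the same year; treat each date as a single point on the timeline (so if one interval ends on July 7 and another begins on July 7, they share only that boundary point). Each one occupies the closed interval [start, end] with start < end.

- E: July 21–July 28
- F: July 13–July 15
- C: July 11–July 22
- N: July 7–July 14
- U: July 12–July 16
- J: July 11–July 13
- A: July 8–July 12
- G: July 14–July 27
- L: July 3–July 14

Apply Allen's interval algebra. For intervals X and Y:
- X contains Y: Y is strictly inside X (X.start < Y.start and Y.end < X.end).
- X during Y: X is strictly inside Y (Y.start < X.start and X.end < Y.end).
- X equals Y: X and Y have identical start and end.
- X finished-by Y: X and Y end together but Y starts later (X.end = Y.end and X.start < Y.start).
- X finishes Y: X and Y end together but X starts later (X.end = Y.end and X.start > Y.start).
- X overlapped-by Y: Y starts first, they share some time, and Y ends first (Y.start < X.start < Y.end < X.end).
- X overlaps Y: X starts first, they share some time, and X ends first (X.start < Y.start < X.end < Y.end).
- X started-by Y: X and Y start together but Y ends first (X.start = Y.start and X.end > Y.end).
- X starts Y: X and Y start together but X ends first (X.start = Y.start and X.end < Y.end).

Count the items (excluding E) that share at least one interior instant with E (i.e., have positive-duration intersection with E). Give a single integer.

2

Target E = [July 21, July 28].
A [July 8, July 12] → before → no.
C [July 11, July 22] → overlaps → counts.
F [July 13, July 15] → before → no.
G [July 14, July 27] → overlaps → counts.
J [July 11, July 13] → before → no.
L [July 3, July 14] → before → no.
N [July 7, July 14] → before → no.
U [July 12, July 16] → before → no.
Total: 2.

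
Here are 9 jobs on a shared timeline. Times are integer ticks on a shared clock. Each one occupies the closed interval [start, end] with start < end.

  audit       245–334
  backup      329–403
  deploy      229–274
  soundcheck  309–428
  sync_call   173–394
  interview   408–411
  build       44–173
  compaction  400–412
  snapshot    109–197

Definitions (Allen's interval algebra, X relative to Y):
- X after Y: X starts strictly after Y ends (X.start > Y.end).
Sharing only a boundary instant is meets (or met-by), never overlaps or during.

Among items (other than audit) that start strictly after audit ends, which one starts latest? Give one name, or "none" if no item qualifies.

interview

Target audit = [245, 334].
backup [329, 403] → overlapped-by → excluded.
build [44, 173] → before → excluded.
compaction [400, 412] → after → candidate.
deploy [229, 274] → overlaps → excluded.
interview [408, 411] → after → candidate.
snapshot [109, 197] → before → excluded.
soundcheck [309, 428] → overlapped-by → excluded.
sync_call [173, 394] → contains → excluded.
Among candidates, latest start is 408 → interview.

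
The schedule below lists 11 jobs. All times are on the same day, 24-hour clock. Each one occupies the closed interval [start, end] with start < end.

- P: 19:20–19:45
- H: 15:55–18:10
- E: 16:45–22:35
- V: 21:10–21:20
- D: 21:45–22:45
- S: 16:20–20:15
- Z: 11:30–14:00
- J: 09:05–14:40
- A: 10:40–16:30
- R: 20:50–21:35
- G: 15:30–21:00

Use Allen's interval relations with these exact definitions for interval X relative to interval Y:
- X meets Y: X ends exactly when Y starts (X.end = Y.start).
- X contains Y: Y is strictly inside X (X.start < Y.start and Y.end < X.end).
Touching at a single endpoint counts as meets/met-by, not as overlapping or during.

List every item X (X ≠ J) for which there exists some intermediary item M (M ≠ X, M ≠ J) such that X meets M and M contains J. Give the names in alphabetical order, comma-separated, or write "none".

none

Target J = [09:05, 14:40].
Intermediaries M with M contains J: none.
Union: none.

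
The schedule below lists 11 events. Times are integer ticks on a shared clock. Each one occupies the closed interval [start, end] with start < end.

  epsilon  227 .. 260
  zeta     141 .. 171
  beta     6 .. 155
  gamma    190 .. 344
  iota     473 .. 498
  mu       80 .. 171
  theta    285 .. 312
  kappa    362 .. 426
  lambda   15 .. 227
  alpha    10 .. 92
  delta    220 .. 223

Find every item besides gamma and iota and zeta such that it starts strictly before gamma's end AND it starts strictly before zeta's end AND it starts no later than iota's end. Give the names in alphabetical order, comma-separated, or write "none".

Conditions: its start is strictly before gamma's end (X.start < 344) AND its start is strictly before zeta's end (X.start < 171) AND its start is no later than iota's end (X.start <= 498).
alpha: start 10 < 344? ✓; start 10 < 171? ✓; start 10 <= 498? ✓ → yes.
beta: start 6 < 344? ✓; start 6 < 171? ✓; start 6 <= 498? ✓ → yes.
delta: start 220 < 344? ✓; start 220 < 171? ✗; start 220 <= 498? ✓ → no.
epsilon: start 227 < 344? ✓; start 227 < 171? ✗; start 227 <= 498? ✓ → no.
kappa: start 362 < 344? ✗; start 362 < 171? ✗; start 362 <= 498? ✓ → no.
lambda: start 15 < 344? ✓; start 15 < 171? ✓; start 15 <= 498? ✓ → yes.
mu: start 80 < 344? ✓; start 80 < 171? ✓; start 80 <= 498? ✓ → yes.
theta: start 285 < 344? ✓; start 285 < 171? ✗; start 285 <= 498? ✓ → no.
Result: alpha, beta, lambda, mu.

alpha, beta, lambda, mu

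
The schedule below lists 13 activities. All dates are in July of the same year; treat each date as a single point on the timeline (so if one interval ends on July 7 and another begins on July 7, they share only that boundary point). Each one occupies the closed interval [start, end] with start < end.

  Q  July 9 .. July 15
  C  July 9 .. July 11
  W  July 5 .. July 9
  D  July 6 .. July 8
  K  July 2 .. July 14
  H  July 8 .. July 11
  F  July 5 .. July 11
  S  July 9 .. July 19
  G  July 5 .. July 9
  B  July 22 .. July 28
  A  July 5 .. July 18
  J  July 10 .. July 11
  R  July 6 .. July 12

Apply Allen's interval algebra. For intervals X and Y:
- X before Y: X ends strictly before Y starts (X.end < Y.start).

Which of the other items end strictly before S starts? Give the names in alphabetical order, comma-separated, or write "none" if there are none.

D

Target S = [July 9, July 19].
A [July 5, July 18] → overlaps → no.
B [July 22, July 28] → after → no.
C [July 9, July 11] → starts → no.
D [July 6, July 8] → before → yes.
F [July 5, July 11] → overlaps → no.
G [July 5, July 9] → meets → no.
H [July 8, July 11] → overlaps → no.
J [July 10, July 11] → during → no.
K [July 2, July 14] → overlaps → no.
Q [July 9, July 15] → starts → no.
R [July 6, July 12] → overlaps → no.
W [July 5, July 9] → meets → no.
Result: D.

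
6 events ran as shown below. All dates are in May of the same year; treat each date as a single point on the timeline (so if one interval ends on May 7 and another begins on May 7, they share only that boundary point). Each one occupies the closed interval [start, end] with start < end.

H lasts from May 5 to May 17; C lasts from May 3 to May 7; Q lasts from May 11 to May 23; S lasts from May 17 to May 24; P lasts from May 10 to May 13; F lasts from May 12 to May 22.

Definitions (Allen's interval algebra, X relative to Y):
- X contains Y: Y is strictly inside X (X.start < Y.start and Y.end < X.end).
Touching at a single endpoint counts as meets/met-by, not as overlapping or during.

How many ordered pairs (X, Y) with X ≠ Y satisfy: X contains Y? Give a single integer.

Checking all 30 ordered pairs for relation 'contains'; matching pairs in alphabetical order:
(H, P): H contains P ✓
(Q, F): Q contains F ✓
Count: 2.

2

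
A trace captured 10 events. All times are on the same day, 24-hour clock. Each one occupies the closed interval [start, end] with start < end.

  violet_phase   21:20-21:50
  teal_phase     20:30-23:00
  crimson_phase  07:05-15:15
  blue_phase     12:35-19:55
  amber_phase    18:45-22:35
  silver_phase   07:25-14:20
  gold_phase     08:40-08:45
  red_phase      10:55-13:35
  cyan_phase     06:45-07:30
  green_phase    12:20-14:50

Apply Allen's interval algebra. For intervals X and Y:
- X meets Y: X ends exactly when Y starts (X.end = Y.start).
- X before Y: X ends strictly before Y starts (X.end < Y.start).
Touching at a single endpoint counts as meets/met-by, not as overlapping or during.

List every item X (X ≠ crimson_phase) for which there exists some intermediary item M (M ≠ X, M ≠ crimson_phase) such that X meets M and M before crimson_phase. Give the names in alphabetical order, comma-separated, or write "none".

Target crimson_phase = [07:05, 15:15].
Intermediaries M with M before crimson_phase: none.
Union: none.

none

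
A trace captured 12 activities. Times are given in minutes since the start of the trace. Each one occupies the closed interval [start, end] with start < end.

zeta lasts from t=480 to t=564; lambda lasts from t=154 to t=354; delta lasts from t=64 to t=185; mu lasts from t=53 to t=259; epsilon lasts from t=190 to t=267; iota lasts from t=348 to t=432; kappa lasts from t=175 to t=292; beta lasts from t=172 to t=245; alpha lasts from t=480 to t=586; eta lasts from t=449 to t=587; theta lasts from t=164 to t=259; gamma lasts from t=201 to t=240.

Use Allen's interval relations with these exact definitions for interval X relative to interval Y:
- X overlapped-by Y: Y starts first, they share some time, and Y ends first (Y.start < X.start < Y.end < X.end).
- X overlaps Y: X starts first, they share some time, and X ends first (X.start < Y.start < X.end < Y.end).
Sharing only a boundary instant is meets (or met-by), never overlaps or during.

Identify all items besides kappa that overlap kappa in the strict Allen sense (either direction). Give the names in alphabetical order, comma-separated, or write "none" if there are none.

Target kappa = [t=175, t=292].
alpha [t=480, t=586] → after → no.
beta [t=172, t=245] → overlaps → yes.
delta [t=64, t=185] → overlaps → yes.
epsilon [t=190, t=267] → during → no.
eta [t=449, t=587] → after → no.
gamma [t=201, t=240] → during → no.
iota [t=348, t=432] → after → no.
lambda [t=154, t=354] → contains → no.
mu [t=53, t=259] → overlaps → yes.
theta [t=164, t=259] → overlaps → yes.
zeta [t=480, t=564] → after → no.
Result: beta, delta, mu, theta.

beta, delta, mu, theta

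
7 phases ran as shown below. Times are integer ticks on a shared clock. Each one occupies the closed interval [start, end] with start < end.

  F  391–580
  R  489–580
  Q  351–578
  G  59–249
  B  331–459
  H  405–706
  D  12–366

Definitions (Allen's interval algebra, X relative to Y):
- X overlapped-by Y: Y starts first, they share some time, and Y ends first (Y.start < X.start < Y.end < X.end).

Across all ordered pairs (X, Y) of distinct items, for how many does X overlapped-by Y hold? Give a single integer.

9

Checking all 42 ordered pairs for relation 'overlapped-by'; matching pairs in alphabetical order:
(B, D): B overlapped-by D ✓
(F, B): F overlapped-by B ✓
(F, Q): F overlapped-by Q ✓
(H, B): H overlapped-by B ✓
(H, F): H overlapped-by F ✓
(H, Q): H overlapped-by Q ✓
(Q, B): Q overlapped-by B ✓
(Q, D): Q overlapped-by D ✓
(R, Q): R overlapped-by Q ✓
Count: 9.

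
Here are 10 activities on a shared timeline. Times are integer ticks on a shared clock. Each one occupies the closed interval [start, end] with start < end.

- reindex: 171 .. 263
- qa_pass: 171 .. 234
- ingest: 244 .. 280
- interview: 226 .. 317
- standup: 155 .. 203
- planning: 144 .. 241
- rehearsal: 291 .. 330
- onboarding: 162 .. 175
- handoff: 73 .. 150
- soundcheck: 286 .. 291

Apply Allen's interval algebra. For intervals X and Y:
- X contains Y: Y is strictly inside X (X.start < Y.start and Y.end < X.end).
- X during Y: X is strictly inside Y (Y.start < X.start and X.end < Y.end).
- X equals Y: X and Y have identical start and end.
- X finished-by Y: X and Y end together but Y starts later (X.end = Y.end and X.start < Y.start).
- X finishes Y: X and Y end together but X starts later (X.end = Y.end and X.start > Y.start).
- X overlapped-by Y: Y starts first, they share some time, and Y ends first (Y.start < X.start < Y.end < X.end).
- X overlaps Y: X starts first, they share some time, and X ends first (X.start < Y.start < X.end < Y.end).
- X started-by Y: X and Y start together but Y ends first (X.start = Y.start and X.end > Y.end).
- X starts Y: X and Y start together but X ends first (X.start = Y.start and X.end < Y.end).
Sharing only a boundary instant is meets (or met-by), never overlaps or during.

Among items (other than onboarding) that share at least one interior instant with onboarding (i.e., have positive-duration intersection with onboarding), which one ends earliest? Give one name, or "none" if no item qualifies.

standup

Target onboarding = [162, 175].
handoff [73, 150] → before → excluded.
ingest [244, 280] → after → excluded.
interview [226, 317] → after → excluded.
planning [144, 241] → contains → candidate.
qa_pass [171, 234] → overlapped-by → candidate.
rehearsal [291, 330] → after → excluded.
reindex [171, 263] → overlapped-by → candidate.
soundcheck [286, 291] → after → excluded.
standup [155, 203] → contains → candidate.
Among candidates, earliest end is 203 → standup.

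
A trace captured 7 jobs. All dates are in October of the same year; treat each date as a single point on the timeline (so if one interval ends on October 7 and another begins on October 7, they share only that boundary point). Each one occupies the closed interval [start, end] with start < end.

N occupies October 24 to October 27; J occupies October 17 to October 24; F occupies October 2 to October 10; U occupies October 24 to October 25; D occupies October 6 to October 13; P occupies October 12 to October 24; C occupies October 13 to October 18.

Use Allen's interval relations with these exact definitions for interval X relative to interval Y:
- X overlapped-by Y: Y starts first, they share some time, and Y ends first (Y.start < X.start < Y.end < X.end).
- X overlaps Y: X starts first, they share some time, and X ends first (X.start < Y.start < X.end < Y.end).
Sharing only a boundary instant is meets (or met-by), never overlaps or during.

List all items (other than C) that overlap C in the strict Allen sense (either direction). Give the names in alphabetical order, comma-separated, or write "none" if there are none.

Target C = [October 13, October 18].
D [October 6, October 13] → meets → no.
F [October 2, October 10] → before → no.
J [October 17, October 24] → overlapped-by → yes.
N [October 24, October 27] → after → no.
P [October 12, October 24] → contains → no.
U [October 24, October 25] → after → no.
Result: J.

J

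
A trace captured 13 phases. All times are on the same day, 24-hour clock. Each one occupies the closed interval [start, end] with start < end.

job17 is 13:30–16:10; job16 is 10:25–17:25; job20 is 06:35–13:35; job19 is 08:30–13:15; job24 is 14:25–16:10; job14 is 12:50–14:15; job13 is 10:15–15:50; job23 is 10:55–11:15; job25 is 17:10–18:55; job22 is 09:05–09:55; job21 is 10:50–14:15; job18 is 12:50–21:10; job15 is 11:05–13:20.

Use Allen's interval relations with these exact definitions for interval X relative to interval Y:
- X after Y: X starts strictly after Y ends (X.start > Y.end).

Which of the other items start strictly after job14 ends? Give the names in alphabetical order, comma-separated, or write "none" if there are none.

Target job14 = [12:50, 14:15].
job13 [10:15, 15:50] → contains → no.
job15 [11:05, 13:20] → overlaps → no.
job16 [10:25, 17:25] → contains → no.
job17 [13:30, 16:10] → overlapped-by → no.
job18 [12:50, 21:10] → started-by → no.
job19 [08:30, 13:15] → overlaps → no.
job20 [06:35, 13:35] → overlaps → no.
job21 [10:50, 14:15] → finished-by → no.
job22 [09:05, 09:55] → before → no.
job23 [10:55, 11:15] → before → no.
job24 [14:25, 16:10] → after → yes.
job25 [17:10, 18:55] → after → yes.
Result: job24, job25.

job24, job25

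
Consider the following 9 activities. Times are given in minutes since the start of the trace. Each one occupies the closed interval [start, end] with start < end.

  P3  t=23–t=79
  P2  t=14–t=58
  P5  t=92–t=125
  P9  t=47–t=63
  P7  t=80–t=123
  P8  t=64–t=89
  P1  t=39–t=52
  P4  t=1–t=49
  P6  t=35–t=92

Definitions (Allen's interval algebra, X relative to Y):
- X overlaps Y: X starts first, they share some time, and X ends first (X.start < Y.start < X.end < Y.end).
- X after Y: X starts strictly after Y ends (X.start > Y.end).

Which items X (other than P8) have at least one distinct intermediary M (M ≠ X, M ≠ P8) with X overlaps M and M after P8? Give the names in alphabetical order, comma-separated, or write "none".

Target P8 = [t=64, t=89].
Intermediaries M with M after P8: P5.
Via P5 — items with X overlaps P5: P7.
Union: P7.

P7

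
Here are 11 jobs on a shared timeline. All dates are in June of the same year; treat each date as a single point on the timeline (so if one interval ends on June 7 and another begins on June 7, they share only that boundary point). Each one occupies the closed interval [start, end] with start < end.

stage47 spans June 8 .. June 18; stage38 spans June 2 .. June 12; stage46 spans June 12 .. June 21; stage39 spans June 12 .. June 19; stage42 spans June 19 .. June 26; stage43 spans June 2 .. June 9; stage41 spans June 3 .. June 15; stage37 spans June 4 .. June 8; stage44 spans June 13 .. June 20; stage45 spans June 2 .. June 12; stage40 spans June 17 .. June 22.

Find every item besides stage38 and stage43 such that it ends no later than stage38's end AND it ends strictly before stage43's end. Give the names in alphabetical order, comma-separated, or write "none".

stage37

Conditions: its end is no later than stage38's end (X.end <= June 12) AND its end is strictly before stage43's end (X.end < June 9).
stage37: end June 8 <= June 12? ✓; end June 8 < June 9? ✓ → yes.
stage39: end June 19 <= June 12? ✗; end June 19 < June 9? ✗ → no.
stage40: end June 22 <= June 12? ✗; end June 22 < June 9? ✗ → no.
stage41: end June 15 <= June 12? ✗; end June 15 < June 9? ✗ → no.
stage42: end June 26 <= June 12? ✗; end June 26 < June 9? ✗ → no.
stage44: end June 20 <= June 12? ✗; end June 20 < June 9? ✗ → no.
stage45: end June 12 <= June 12? ✓; end June 12 < June 9? ✗ → no.
stage46: end June 21 <= June 12? ✗; end June 21 < June 9? ✗ → no.
stage47: end June 18 <= June 12? ✗; end June 18 < June 9? ✗ → no.
Result: stage37.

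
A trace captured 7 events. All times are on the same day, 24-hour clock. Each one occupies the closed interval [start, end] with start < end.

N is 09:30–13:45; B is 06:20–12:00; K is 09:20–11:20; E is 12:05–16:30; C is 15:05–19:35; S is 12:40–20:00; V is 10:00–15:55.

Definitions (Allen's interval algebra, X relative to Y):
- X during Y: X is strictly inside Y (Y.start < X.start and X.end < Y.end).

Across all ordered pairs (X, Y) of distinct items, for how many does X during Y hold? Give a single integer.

Checking all 42 ordered pairs for relation 'during'; matching pairs in alphabetical order:
(C, S): C during S ✓
(K, B): K during B ✓
Count: 2.

2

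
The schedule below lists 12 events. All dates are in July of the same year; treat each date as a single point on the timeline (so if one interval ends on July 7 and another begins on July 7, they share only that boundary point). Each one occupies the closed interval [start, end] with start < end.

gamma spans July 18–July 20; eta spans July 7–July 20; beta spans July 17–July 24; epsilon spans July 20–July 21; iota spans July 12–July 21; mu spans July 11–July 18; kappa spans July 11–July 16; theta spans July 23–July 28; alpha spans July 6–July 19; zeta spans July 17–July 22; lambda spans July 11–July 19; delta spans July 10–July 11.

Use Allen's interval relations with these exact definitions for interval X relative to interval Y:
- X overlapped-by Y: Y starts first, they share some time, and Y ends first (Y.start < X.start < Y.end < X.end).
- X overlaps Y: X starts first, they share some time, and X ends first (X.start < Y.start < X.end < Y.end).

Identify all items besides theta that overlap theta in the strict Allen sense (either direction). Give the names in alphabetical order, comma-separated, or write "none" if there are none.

Target theta = [July 23, July 28].
alpha [July 6, July 19] → before → no.
beta [July 17, July 24] → overlaps → yes.
delta [July 10, July 11] → before → no.
epsilon [July 20, July 21] → before → no.
eta [July 7, July 20] → before → no.
gamma [July 18, July 20] → before → no.
iota [July 12, July 21] → before → no.
kappa [July 11, July 16] → before → no.
lambda [July 11, July 19] → before → no.
mu [July 11, July 18] → before → no.
zeta [July 17, July 22] → before → no.
Result: beta.

beta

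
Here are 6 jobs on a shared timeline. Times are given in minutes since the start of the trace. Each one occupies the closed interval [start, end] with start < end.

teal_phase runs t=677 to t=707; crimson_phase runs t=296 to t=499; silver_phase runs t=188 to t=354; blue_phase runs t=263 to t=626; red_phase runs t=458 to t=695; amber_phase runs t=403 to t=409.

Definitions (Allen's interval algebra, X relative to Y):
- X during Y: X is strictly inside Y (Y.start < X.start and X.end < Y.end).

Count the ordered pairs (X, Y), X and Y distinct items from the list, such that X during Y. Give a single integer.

Checking all 30 ordered pairs for relation 'during'; matching pairs in alphabetical order:
(amber_phase, blue_phase): amber_phase during blue_phase ✓
(amber_phase, crimson_phase): amber_phase during crimson_phase ✓
(crimson_phase, blue_phase): crimson_phase during blue_phase ✓
Count: 3.

3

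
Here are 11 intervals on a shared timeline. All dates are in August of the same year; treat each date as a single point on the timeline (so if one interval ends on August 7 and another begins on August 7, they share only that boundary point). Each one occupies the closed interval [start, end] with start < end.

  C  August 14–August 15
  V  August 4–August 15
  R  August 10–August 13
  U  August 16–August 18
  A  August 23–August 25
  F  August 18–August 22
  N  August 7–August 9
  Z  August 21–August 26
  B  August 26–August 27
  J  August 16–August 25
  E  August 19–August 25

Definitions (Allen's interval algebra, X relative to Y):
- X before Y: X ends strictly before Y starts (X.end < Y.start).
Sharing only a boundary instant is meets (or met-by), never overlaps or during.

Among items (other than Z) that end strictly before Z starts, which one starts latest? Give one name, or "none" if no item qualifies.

U

Target Z = [August 21, August 26].
A [August 23, August 25] → during → excluded.
B [August 26, August 27] → met-by → excluded.
C [August 14, August 15] → before → candidate.
E [August 19, August 25] → overlaps → excluded.
F [August 18, August 22] → overlaps → excluded.
J [August 16, August 25] → overlaps → excluded.
N [August 7, August 9] → before → candidate.
R [August 10, August 13] → before → candidate.
U [August 16, August 18] → before → candidate.
V [August 4, August 15] → before → candidate.
Among candidates, latest start is August 16 → U.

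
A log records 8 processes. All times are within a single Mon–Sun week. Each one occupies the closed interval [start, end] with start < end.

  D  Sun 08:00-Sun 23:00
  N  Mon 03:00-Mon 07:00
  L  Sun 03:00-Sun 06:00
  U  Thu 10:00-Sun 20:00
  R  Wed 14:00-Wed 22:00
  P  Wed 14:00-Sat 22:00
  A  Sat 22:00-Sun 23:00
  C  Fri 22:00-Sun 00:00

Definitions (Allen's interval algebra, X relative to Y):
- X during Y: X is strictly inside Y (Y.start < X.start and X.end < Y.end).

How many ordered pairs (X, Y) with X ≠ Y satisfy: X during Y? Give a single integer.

3

Checking all 56 ordered pairs for relation 'during'; matching pairs in alphabetical order:
(C, U): C during U ✓
(L, A): L during A ✓
(L, U): L during U ✓
Count: 3.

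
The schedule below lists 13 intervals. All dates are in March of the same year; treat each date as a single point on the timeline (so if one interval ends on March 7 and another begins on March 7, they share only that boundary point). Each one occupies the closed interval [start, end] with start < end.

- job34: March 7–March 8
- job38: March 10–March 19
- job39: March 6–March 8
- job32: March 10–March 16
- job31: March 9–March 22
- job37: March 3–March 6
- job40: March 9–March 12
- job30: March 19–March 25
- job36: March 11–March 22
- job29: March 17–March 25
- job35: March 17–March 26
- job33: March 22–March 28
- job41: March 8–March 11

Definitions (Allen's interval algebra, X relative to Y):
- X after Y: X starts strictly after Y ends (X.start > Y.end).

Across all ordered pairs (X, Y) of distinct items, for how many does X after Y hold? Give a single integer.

42

Checking all 156 ordered pairs for relation 'after'; matching pairs in alphabetical order:
(job29, job32): job29 after job32 ✓
(job29, job34): job29 after job34 ✓
(job29, job37): job29 after job37 ✓
(job29, job39): job29 after job39 ✓
(job29, job40): job29 after job40 ✓
(job29, job41): job29 after job41 ✓
(job30, job32): job30 after job32 ✓
(job30, job34): job30 after job34 ✓
(job30, job37): job30 after job37 ✓
(job30, job39): job30 after job39 ✓
(job30, job40): job30 after job40 ✓
(job30, job41): job30 after job41 ✓
(job31, job34): job31 after job34 ✓
(job31, job37): job31 after job37 ✓
(job31, job39): job31 after job39 ✓
(job32, job34): job32 after job34 ✓
(job32, job37): job32 after job37 ✓
(job32, job39): job32 after job39 ✓
(job33, job32): job33 after job32 ✓
(job33, job34): job33 after job34 ✓
(job33, job37): job33 after job37 ✓
(job33, job38): job33 after job38 ✓
(job33, job39): job33 after job39 ✓
(job33, job40): job33 after job40 ✓
... plus 18 further pairs not listed.
Count: 42.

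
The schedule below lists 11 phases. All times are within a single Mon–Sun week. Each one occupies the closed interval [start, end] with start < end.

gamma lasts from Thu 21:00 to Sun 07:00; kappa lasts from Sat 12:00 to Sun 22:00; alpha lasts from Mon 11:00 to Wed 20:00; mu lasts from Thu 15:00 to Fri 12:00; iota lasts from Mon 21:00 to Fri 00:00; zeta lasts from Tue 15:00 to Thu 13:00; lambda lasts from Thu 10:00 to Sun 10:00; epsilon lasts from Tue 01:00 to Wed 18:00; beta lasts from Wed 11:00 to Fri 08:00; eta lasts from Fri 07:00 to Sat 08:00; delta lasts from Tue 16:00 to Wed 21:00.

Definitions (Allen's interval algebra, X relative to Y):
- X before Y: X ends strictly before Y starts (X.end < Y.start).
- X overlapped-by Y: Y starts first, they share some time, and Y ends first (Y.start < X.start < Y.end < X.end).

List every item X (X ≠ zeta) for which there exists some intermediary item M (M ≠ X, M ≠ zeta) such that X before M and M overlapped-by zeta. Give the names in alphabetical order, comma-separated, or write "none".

Target zeta = [Tue 15:00, Thu 13:00].
Intermediaries M with M overlapped-by zeta: beta, lambda.
Via beta — items with X before beta: none.
Via lambda — items with X before lambda: alpha, delta, epsilon.
Union: alpha, delta, epsilon.

alpha, delta, epsilon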